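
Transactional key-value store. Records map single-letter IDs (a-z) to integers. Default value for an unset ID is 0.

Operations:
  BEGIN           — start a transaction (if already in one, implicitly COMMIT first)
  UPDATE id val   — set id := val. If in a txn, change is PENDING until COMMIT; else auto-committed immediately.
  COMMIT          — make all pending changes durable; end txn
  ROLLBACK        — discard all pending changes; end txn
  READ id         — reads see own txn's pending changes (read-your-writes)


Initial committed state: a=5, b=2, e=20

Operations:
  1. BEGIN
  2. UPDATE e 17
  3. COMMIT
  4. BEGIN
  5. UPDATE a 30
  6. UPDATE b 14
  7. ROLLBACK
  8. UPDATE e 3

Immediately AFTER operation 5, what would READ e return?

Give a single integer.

Answer: 17

Derivation:
Initial committed: {a=5, b=2, e=20}
Op 1: BEGIN: in_txn=True, pending={}
Op 2: UPDATE e=17 (pending; pending now {e=17})
Op 3: COMMIT: merged ['e'] into committed; committed now {a=5, b=2, e=17}
Op 4: BEGIN: in_txn=True, pending={}
Op 5: UPDATE a=30 (pending; pending now {a=30})
After op 5: visible(e) = 17 (pending={a=30}, committed={a=5, b=2, e=17})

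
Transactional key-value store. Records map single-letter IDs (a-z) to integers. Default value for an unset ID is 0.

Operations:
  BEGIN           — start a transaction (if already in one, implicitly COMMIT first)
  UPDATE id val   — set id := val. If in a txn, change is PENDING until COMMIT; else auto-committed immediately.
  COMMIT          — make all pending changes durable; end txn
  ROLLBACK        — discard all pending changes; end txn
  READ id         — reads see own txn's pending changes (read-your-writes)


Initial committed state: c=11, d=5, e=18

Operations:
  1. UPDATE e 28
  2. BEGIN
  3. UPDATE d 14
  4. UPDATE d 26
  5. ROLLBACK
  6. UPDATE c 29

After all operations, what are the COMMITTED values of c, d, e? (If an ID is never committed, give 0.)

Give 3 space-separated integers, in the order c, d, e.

Initial committed: {c=11, d=5, e=18}
Op 1: UPDATE e=28 (auto-commit; committed e=28)
Op 2: BEGIN: in_txn=True, pending={}
Op 3: UPDATE d=14 (pending; pending now {d=14})
Op 4: UPDATE d=26 (pending; pending now {d=26})
Op 5: ROLLBACK: discarded pending ['d']; in_txn=False
Op 6: UPDATE c=29 (auto-commit; committed c=29)
Final committed: {c=29, d=5, e=28}

Answer: 29 5 28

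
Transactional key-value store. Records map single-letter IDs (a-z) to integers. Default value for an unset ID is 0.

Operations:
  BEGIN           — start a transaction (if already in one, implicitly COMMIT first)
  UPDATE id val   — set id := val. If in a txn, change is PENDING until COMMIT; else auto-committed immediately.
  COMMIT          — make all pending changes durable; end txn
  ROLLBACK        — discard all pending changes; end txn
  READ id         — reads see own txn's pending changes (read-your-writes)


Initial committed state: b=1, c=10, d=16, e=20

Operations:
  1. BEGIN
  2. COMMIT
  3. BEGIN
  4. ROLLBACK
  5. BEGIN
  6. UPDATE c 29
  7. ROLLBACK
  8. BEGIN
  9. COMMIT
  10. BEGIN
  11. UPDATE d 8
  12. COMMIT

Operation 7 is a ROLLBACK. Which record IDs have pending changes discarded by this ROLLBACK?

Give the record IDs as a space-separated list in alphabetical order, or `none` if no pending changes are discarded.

Initial committed: {b=1, c=10, d=16, e=20}
Op 1: BEGIN: in_txn=True, pending={}
Op 2: COMMIT: merged [] into committed; committed now {b=1, c=10, d=16, e=20}
Op 3: BEGIN: in_txn=True, pending={}
Op 4: ROLLBACK: discarded pending []; in_txn=False
Op 5: BEGIN: in_txn=True, pending={}
Op 6: UPDATE c=29 (pending; pending now {c=29})
Op 7: ROLLBACK: discarded pending ['c']; in_txn=False
Op 8: BEGIN: in_txn=True, pending={}
Op 9: COMMIT: merged [] into committed; committed now {b=1, c=10, d=16, e=20}
Op 10: BEGIN: in_txn=True, pending={}
Op 11: UPDATE d=8 (pending; pending now {d=8})
Op 12: COMMIT: merged ['d'] into committed; committed now {b=1, c=10, d=8, e=20}
ROLLBACK at op 7 discards: ['c']

Answer: c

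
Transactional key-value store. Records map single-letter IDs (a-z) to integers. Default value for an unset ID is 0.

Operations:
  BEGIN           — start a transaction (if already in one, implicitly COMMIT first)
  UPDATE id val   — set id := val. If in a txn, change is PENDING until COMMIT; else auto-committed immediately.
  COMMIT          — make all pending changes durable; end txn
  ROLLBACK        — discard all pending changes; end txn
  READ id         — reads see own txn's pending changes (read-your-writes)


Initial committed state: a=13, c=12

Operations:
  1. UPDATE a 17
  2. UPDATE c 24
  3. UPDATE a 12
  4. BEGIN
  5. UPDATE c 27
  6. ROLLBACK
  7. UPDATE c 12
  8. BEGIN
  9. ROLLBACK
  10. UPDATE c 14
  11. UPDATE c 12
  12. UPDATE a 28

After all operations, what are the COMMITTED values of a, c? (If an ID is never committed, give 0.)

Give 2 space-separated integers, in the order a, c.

Answer: 28 12

Derivation:
Initial committed: {a=13, c=12}
Op 1: UPDATE a=17 (auto-commit; committed a=17)
Op 2: UPDATE c=24 (auto-commit; committed c=24)
Op 3: UPDATE a=12 (auto-commit; committed a=12)
Op 4: BEGIN: in_txn=True, pending={}
Op 5: UPDATE c=27 (pending; pending now {c=27})
Op 6: ROLLBACK: discarded pending ['c']; in_txn=False
Op 7: UPDATE c=12 (auto-commit; committed c=12)
Op 8: BEGIN: in_txn=True, pending={}
Op 9: ROLLBACK: discarded pending []; in_txn=False
Op 10: UPDATE c=14 (auto-commit; committed c=14)
Op 11: UPDATE c=12 (auto-commit; committed c=12)
Op 12: UPDATE a=28 (auto-commit; committed a=28)
Final committed: {a=28, c=12}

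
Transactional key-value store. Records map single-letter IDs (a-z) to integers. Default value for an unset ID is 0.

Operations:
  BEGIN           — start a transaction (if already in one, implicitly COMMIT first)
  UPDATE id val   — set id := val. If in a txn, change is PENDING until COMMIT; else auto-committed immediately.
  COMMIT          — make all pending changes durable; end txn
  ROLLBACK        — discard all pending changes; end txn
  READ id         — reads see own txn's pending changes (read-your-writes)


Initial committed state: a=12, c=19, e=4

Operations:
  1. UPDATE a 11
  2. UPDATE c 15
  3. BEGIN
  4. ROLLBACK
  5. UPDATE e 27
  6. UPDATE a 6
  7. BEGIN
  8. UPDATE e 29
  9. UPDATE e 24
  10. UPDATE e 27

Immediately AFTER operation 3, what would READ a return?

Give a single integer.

Initial committed: {a=12, c=19, e=4}
Op 1: UPDATE a=11 (auto-commit; committed a=11)
Op 2: UPDATE c=15 (auto-commit; committed c=15)
Op 3: BEGIN: in_txn=True, pending={}
After op 3: visible(a) = 11 (pending={}, committed={a=11, c=15, e=4})

Answer: 11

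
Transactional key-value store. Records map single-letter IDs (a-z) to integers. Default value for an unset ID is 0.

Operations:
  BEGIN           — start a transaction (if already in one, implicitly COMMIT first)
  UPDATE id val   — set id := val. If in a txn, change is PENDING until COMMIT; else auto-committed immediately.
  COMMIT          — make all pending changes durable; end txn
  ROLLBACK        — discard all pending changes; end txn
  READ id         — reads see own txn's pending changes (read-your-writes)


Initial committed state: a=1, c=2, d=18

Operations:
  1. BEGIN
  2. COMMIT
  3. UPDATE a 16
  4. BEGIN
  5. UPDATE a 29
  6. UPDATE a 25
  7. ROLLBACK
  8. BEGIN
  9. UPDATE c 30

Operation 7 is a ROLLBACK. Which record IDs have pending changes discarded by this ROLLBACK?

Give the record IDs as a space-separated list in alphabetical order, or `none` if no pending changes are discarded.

Initial committed: {a=1, c=2, d=18}
Op 1: BEGIN: in_txn=True, pending={}
Op 2: COMMIT: merged [] into committed; committed now {a=1, c=2, d=18}
Op 3: UPDATE a=16 (auto-commit; committed a=16)
Op 4: BEGIN: in_txn=True, pending={}
Op 5: UPDATE a=29 (pending; pending now {a=29})
Op 6: UPDATE a=25 (pending; pending now {a=25})
Op 7: ROLLBACK: discarded pending ['a']; in_txn=False
Op 8: BEGIN: in_txn=True, pending={}
Op 9: UPDATE c=30 (pending; pending now {c=30})
ROLLBACK at op 7 discards: ['a']

Answer: a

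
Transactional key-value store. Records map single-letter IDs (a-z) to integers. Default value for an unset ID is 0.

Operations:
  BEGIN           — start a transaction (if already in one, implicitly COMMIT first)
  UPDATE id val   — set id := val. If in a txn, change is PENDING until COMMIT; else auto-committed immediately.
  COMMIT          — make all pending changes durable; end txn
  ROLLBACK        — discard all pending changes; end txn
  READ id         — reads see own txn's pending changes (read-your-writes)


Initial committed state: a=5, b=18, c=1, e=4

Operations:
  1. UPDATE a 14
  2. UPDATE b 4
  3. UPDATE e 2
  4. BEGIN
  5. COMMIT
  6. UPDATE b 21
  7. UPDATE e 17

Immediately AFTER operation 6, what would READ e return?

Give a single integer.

Initial committed: {a=5, b=18, c=1, e=4}
Op 1: UPDATE a=14 (auto-commit; committed a=14)
Op 2: UPDATE b=4 (auto-commit; committed b=4)
Op 3: UPDATE e=2 (auto-commit; committed e=2)
Op 4: BEGIN: in_txn=True, pending={}
Op 5: COMMIT: merged [] into committed; committed now {a=14, b=4, c=1, e=2}
Op 6: UPDATE b=21 (auto-commit; committed b=21)
After op 6: visible(e) = 2 (pending={}, committed={a=14, b=21, c=1, e=2})

Answer: 2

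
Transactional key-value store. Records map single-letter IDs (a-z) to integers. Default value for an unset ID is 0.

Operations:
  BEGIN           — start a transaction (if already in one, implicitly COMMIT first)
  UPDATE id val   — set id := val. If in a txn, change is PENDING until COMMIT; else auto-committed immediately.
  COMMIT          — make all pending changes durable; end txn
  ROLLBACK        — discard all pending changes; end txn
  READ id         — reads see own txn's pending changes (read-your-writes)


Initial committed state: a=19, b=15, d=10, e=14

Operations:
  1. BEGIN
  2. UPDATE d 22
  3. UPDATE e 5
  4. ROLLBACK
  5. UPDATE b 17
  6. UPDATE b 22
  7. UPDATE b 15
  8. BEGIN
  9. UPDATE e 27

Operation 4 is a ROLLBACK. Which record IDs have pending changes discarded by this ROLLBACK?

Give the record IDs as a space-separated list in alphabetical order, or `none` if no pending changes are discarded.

Initial committed: {a=19, b=15, d=10, e=14}
Op 1: BEGIN: in_txn=True, pending={}
Op 2: UPDATE d=22 (pending; pending now {d=22})
Op 3: UPDATE e=5 (pending; pending now {d=22, e=5})
Op 4: ROLLBACK: discarded pending ['d', 'e']; in_txn=False
Op 5: UPDATE b=17 (auto-commit; committed b=17)
Op 6: UPDATE b=22 (auto-commit; committed b=22)
Op 7: UPDATE b=15 (auto-commit; committed b=15)
Op 8: BEGIN: in_txn=True, pending={}
Op 9: UPDATE e=27 (pending; pending now {e=27})
ROLLBACK at op 4 discards: ['d', 'e']

Answer: d e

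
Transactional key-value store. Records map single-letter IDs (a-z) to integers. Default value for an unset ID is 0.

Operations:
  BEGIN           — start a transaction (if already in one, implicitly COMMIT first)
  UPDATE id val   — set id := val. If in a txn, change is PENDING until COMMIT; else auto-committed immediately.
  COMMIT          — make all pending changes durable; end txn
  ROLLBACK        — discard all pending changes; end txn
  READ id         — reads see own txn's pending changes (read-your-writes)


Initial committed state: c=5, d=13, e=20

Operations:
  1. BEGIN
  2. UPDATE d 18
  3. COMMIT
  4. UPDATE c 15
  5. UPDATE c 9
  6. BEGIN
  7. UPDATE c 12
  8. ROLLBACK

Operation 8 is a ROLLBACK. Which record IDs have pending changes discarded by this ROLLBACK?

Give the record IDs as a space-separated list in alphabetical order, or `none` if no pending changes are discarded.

Answer: c

Derivation:
Initial committed: {c=5, d=13, e=20}
Op 1: BEGIN: in_txn=True, pending={}
Op 2: UPDATE d=18 (pending; pending now {d=18})
Op 3: COMMIT: merged ['d'] into committed; committed now {c=5, d=18, e=20}
Op 4: UPDATE c=15 (auto-commit; committed c=15)
Op 5: UPDATE c=9 (auto-commit; committed c=9)
Op 6: BEGIN: in_txn=True, pending={}
Op 7: UPDATE c=12 (pending; pending now {c=12})
Op 8: ROLLBACK: discarded pending ['c']; in_txn=False
ROLLBACK at op 8 discards: ['c']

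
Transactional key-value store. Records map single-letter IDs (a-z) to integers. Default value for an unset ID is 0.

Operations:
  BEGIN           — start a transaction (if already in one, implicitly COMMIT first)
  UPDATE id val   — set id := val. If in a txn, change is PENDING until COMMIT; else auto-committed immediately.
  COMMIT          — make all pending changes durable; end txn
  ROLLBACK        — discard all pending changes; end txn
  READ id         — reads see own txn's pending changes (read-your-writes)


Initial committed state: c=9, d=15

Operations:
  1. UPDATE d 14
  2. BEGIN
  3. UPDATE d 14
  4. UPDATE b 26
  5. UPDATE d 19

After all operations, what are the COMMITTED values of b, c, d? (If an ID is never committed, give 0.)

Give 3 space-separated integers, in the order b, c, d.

Answer: 0 9 14

Derivation:
Initial committed: {c=9, d=15}
Op 1: UPDATE d=14 (auto-commit; committed d=14)
Op 2: BEGIN: in_txn=True, pending={}
Op 3: UPDATE d=14 (pending; pending now {d=14})
Op 4: UPDATE b=26 (pending; pending now {b=26, d=14})
Op 5: UPDATE d=19 (pending; pending now {b=26, d=19})
Final committed: {c=9, d=14}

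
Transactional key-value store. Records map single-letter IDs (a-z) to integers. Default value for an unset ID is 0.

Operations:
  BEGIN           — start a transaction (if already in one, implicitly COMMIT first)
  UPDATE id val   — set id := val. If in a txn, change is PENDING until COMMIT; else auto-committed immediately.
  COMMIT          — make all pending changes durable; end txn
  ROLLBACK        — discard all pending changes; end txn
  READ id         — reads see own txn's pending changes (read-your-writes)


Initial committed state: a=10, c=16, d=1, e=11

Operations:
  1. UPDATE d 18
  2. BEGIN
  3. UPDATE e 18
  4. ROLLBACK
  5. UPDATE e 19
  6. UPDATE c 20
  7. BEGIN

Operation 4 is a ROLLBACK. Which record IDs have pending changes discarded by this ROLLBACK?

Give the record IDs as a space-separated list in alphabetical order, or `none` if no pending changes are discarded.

Answer: e

Derivation:
Initial committed: {a=10, c=16, d=1, e=11}
Op 1: UPDATE d=18 (auto-commit; committed d=18)
Op 2: BEGIN: in_txn=True, pending={}
Op 3: UPDATE e=18 (pending; pending now {e=18})
Op 4: ROLLBACK: discarded pending ['e']; in_txn=False
Op 5: UPDATE e=19 (auto-commit; committed e=19)
Op 6: UPDATE c=20 (auto-commit; committed c=20)
Op 7: BEGIN: in_txn=True, pending={}
ROLLBACK at op 4 discards: ['e']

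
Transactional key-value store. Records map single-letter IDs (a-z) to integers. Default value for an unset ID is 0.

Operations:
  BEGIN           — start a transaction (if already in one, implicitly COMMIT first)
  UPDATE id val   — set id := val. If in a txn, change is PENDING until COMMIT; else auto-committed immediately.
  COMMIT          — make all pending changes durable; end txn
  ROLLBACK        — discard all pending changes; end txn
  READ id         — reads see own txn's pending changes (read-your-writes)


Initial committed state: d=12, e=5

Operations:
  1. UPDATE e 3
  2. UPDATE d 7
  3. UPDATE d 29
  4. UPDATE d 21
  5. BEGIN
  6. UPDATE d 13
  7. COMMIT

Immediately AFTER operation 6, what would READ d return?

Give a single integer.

Answer: 13

Derivation:
Initial committed: {d=12, e=5}
Op 1: UPDATE e=3 (auto-commit; committed e=3)
Op 2: UPDATE d=7 (auto-commit; committed d=7)
Op 3: UPDATE d=29 (auto-commit; committed d=29)
Op 4: UPDATE d=21 (auto-commit; committed d=21)
Op 5: BEGIN: in_txn=True, pending={}
Op 6: UPDATE d=13 (pending; pending now {d=13})
After op 6: visible(d) = 13 (pending={d=13}, committed={d=21, e=3})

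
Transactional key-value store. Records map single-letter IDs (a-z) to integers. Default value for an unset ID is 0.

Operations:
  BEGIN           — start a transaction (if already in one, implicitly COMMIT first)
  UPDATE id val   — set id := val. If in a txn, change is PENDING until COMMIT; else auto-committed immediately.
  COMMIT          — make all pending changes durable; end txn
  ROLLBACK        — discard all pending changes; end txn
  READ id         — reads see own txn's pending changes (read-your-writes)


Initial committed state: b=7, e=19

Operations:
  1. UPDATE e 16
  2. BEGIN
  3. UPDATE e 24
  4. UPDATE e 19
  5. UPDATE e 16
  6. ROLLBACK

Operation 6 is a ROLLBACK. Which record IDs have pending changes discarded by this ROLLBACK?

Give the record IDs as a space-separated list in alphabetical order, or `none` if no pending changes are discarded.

Initial committed: {b=7, e=19}
Op 1: UPDATE e=16 (auto-commit; committed e=16)
Op 2: BEGIN: in_txn=True, pending={}
Op 3: UPDATE e=24 (pending; pending now {e=24})
Op 4: UPDATE e=19 (pending; pending now {e=19})
Op 5: UPDATE e=16 (pending; pending now {e=16})
Op 6: ROLLBACK: discarded pending ['e']; in_txn=False
ROLLBACK at op 6 discards: ['e']

Answer: e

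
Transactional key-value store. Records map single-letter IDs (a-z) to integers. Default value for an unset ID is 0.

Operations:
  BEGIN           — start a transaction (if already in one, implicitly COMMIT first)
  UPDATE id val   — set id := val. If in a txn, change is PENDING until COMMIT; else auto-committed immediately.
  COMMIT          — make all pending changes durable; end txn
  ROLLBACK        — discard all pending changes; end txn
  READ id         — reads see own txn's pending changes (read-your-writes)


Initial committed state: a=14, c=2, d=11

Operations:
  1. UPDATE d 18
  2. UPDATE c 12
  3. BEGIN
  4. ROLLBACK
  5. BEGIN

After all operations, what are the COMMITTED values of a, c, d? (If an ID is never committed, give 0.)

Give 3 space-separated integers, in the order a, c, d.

Initial committed: {a=14, c=2, d=11}
Op 1: UPDATE d=18 (auto-commit; committed d=18)
Op 2: UPDATE c=12 (auto-commit; committed c=12)
Op 3: BEGIN: in_txn=True, pending={}
Op 4: ROLLBACK: discarded pending []; in_txn=False
Op 5: BEGIN: in_txn=True, pending={}
Final committed: {a=14, c=12, d=18}

Answer: 14 12 18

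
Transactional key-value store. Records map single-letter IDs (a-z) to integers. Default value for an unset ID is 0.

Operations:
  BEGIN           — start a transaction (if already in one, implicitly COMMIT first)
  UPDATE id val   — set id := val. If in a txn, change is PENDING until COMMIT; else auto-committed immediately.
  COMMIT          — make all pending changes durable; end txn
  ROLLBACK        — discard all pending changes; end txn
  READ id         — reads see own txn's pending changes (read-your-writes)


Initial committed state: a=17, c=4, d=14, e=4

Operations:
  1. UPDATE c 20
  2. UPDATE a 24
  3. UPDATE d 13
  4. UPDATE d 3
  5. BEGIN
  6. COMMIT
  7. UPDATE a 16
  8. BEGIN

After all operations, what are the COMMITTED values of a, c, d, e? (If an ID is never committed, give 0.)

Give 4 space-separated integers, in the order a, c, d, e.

Initial committed: {a=17, c=4, d=14, e=4}
Op 1: UPDATE c=20 (auto-commit; committed c=20)
Op 2: UPDATE a=24 (auto-commit; committed a=24)
Op 3: UPDATE d=13 (auto-commit; committed d=13)
Op 4: UPDATE d=3 (auto-commit; committed d=3)
Op 5: BEGIN: in_txn=True, pending={}
Op 6: COMMIT: merged [] into committed; committed now {a=24, c=20, d=3, e=4}
Op 7: UPDATE a=16 (auto-commit; committed a=16)
Op 8: BEGIN: in_txn=True, pending={}
Final committed: {a=16, c=20, d=3, e=4}

Answer: 16 20 3 4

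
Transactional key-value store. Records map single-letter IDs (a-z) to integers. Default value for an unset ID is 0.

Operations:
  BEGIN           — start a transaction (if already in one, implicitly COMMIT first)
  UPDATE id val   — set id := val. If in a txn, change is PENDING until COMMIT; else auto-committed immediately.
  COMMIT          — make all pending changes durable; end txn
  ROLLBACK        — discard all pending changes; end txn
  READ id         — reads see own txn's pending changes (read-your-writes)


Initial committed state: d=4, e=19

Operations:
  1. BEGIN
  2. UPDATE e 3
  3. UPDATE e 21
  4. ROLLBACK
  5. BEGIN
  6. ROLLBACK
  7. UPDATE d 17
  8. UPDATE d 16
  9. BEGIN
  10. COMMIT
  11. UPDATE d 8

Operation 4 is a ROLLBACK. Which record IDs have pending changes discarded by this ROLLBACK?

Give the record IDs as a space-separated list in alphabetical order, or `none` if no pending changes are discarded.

Answer: e

Derivation:
Initial committed: {d=4, e=19}
Op 1: BEGIN: in_txn=True, pending={}
Op 2: UPDATE e=3 (pending; pending now {e=3})
Op 3: UPDATE e=21 (pending; pending now {e=21})
Op 4: ROLLBACK: discarded pending ['e']; in_txn=False
Op 5: BEGIN: in_txn=True, pending={}
Op 6: ROLLBACK: discarded pending []; in_txn=False
Op 7: UPDATE d=17 (auto-commit; committed d=17)
Op 8: UPDATE d=16 (auto-commit; committed d=16)
Op 9: BEGIN: in_txn=True, pending={}
Op 10: COMMIT: merged [] into committed; committed now {d=16, e=19}
Op 11: UPDATE d=8 (auto-commit; committed d=8)
ROLLBACK at op 4 discards: ['e']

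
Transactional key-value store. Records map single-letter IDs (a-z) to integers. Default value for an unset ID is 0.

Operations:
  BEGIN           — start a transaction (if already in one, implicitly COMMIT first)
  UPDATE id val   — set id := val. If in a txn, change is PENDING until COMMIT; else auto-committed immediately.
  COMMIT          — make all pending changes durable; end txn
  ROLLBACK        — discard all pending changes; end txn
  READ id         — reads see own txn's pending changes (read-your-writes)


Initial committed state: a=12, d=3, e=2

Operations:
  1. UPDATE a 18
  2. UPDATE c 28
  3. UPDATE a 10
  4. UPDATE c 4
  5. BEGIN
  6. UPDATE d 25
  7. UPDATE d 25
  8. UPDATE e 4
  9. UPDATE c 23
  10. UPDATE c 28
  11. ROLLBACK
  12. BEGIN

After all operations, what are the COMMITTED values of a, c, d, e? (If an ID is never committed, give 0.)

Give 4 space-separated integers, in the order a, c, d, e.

Initial committed: {a=12, d=3, e=2}
Op 1: UPDATE a=18 (auto-commit; committed a=18)
Op 2: UPDATE c=28 (auto-commit; committed c=28)
Op 3: UPDATE a=10 (auto-commit; committed a=10)
Op 4: UPDATE c=4 (auto-commit; committed c=4)
Op 5: BEGIN: in_txn=True, pending={}
Op 6: UPDATE d=25 (pending; pending now {d=25})
Op 7: UPDATE d=25 (pending; pending now {d=25})
Op 8: UPDATE e=4 (pending; pending now {d=25, e=4})
Op 9: UPDATE c=23 (pending; pending now {c=23, d=25, e=4})
Op 10: UPDATE c=28 (pending; pending now {c=28, d=25, e=4})
Op 11: ROLLBACK: discarded pending ['c', 'd', 'e']; in_txn=False
Op 12: BEGIN: in_txn=True, pending={}
Final committed: {a=10, c=4, d=3, e=2}

Answer: 10 4 3 2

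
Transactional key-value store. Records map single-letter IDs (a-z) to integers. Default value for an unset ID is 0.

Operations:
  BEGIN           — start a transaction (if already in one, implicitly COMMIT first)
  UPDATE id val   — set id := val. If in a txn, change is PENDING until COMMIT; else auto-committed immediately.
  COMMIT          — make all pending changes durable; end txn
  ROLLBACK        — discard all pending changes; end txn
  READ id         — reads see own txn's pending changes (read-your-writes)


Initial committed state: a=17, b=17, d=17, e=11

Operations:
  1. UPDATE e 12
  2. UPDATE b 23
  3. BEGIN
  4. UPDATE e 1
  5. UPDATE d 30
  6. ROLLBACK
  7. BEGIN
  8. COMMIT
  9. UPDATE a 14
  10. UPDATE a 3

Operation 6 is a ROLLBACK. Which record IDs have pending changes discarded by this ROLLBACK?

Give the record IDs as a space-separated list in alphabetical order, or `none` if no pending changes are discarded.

Initial committed: {a=17, b=17, d=17, e=11}
Op 1: UPDATE e=12 (auto-commit; committed e=12)
Op 2: UPDATE b=23 (auto-commit; committed b=23)
Op 3: BEGIN: in_txn=True, pending={}
Op 4: UPDATE e=1 (pending; pending now {e=1})
Op 5: UPDATE d=30 (pending; pending now {d=30, e=1})
Op 6: ROLLBACK: discarded pending ['d', 'e']; in_txn=False
Op 7: BEGIN: in_txn=True, pending={}
Op 8: COMMIT: merged [] into committed; committed now {a=17, b=23, d=17, e=12}
Op 9: UPDATE a=14 (auto-commit; committed a=14)
Op 10: UPDATE a=3 (auto-commit; committed a=3)
ROLLBACK at op 6 discards: ['d', 'e']

Answer: d e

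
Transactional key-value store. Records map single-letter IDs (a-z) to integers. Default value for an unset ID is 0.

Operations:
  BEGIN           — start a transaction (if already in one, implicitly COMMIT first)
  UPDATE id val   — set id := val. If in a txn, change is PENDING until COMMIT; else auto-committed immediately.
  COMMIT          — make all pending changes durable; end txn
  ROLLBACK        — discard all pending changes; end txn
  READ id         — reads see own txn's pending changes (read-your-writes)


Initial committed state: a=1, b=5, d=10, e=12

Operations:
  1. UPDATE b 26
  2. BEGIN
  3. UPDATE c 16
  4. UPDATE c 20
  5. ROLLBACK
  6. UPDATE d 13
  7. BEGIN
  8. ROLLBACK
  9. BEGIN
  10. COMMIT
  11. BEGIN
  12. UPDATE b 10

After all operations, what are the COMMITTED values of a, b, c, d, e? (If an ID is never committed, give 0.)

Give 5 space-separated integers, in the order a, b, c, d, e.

Initial committed: {a=1, b=5, d=10, e=12}
Op 1: UPDATE b=26 (auto-commit; committed b=26)
Op 2: BEGIN: in_txn=True, pending={}
Op 3: UPDATE c=16 (pending; pending now {c=16})
Op 4: UPDATE c=20 (pending; pending now {c=20})
Op 5: ROLLBACK: discarded pending ['c']; in_txn=False
Op 6: UPDATE d=13 (auto-commit; committed d=13)
Op 7: BEGIN: in_txn=True, pending={}
Op 8: ROLLBACK: discarded pending []; in_txn=False
Op 9: BEGIN: in_txn=True, pending={}
Op 10: COMMIT: merged [] into committed; committed now {a=1, b=26, d=13, e=12}
Op 11: BEGIN: in_txn=True, pending={}
Op 12: UPDATE b=10 (pending; pending now {b=10})
Final committed: {a=1, b=26, d=13, e=12}

Answer: 1 26 0 13 12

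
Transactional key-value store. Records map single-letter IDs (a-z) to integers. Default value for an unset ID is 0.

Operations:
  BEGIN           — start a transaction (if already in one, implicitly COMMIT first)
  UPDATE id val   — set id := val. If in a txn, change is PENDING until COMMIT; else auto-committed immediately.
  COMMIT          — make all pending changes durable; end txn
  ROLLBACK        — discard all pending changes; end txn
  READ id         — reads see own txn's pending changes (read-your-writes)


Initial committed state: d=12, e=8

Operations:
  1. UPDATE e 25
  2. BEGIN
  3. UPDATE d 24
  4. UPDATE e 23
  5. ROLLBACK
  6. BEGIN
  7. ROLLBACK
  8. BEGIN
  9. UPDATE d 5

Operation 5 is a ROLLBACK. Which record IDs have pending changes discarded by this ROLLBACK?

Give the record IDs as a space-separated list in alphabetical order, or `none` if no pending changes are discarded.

Initial committed: {d=12, e=8}
Op 1: UPDATE e=25 (auto-commit; committed e=25)
Op 2: BEGIN: in_txn=True, pending={}
Op 3: UPDATE d=24 (pending; pending now {d=24})
Op 4: UPDATE e=23 (pending; pending now {d=24, e=23})
Op 5: ROLLBACK: discarded pending ['d', 'e']; in_txn=False
Op 6: BEGIN: in_txn=True, pending={}
Op 7: ROLLBACK: discarded pending []; in_txn=False
Op 8: BEGIN: in_txn=True, pending={}
Op 9: UPDATE d=5 (pending; pending now {d=5})
ROLLBACK at op 5 discards: ['d', 'e']

Answer: d e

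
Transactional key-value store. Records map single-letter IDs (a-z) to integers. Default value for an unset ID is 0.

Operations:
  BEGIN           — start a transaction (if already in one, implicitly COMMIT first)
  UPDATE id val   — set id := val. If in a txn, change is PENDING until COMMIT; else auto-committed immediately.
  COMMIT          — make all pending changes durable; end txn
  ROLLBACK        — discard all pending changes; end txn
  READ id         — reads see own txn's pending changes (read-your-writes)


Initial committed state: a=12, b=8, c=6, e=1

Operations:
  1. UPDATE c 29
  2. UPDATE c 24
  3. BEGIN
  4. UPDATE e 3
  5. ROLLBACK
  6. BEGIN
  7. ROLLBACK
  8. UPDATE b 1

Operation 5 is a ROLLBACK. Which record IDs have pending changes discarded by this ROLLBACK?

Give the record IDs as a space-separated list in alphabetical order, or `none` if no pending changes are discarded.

Initial committed: {a=12, b=8, c=6, e=1}
Op 1: UPDATE c=29 (auto-commit; committed c=29)
Op 2: UPDATE c=24 (auto-commit; committed c=24)
Op 3: BEGIN: in_txn=True, pending={}
Op 4: UPDATE e=3 (pending; pending now {e=3})
Op 5: ROLLBACK: discarded pending ['e']; in_txn=False
Op 6: BEGIN: in_txn=True, pending={}
Op 7: ROLLBACK: discarded pending []; in_txn=False
Op 8: UPDATE b=1 (auto-commit; committed b=1)
ROLLBACK at op 5 discards: ['e']

Answer: e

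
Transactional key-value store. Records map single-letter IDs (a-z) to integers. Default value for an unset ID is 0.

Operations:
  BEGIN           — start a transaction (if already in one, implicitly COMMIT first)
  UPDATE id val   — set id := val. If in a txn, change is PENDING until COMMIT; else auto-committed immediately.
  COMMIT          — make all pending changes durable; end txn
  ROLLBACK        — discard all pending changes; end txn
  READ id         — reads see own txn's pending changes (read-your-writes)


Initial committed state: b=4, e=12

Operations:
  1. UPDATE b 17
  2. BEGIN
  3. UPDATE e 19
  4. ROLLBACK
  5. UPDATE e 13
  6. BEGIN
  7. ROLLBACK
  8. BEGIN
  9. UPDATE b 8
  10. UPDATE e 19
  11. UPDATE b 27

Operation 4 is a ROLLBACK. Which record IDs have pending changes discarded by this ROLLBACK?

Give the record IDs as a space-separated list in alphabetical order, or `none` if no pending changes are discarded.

Initial committed: {b=4, e=12}
Op 1: UPDATE b=17 (auto-commit; committed b=17)
Op 2: BEGIN: in_txn=True, pending={}
Op 3: UPDATE e=19 (pending; pending now {e=19})
Op 4: ROLLBACK: discarded pending ['e']; in_txn=False
Op 5: UPDATE e=13 (auto-commit; committed e=13)
Op 6: BEGIN: in_txn=True, pending={}
Op 7: ROLLBACK: discarded pending []; in_txn=False
Op 8: BEGIN: in_txn=True, pending={}
Op 9: UPDATE b=8 (pending; pending now {b=8})
Op 10: UPDATE e=19 (pending; pending now {b=8, e=19})
Op 11: UPDATE b=27 (pending; pending now {b=27, e=19})
ROLLBACK at op 4 discards: ['e']

Answer: e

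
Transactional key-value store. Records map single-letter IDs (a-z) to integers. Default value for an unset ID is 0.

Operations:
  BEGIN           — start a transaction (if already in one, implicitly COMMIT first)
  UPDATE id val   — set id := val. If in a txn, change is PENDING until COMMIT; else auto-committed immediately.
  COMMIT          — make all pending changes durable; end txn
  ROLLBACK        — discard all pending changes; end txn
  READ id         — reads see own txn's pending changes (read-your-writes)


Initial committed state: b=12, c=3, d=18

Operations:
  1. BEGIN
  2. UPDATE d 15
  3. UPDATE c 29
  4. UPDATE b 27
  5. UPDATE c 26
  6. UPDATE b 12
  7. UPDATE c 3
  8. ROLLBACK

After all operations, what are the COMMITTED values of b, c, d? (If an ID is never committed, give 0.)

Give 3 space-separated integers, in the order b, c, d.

Answer: 12 3 18

Derivation:
Initial committed: {b=12, c=3, d=18}
Op 1: BEGIN: in_txn=True, pending={}
Op 2: UPDATE d=15 (pending; pending now {d=15})
Op 3: UPDATE c=29 (pending; pending now {c=29, d=15})
Op 4: UPDATE b=27 (pending; pending now {b=27, c=29, d=15})
Op 5: UPDATE c=26 (pending; pending now {b=27, c=26, d=15})
Op 6: UPDATE b=12 (pending; pending now {b=12, c=26, d=15})
Op 7: UPDATE c=3 (pending; pending now {b=12, c=3, d=15})
Op 8: ROLLBACK: discarded pending ['b', 'c', 'd']; in_txn=False
Final committed: {b=12, c=3, d=18}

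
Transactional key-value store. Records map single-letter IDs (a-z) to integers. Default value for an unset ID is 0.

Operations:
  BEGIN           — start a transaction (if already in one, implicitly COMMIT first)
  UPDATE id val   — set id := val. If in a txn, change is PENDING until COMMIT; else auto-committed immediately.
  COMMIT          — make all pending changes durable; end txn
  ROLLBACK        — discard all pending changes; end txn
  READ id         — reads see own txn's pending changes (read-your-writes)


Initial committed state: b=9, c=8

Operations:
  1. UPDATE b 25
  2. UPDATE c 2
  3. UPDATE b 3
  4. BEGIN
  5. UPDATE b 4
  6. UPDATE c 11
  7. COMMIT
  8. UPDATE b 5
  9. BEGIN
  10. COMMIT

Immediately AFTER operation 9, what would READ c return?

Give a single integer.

Answer: 11

Derivation:
Initial committed: {b=9, c=8}
Op 1: UPDATE b=25 (auto-commit; committed b=25)
Op 2: UPDATE c=2 (auto-commit; committed c=2)
Op 3: UPDATE b=3 (auto-commit; committed b=3)
Op 4: BEGIN: in_txn=True, pending={}
Op 5: UPDATE b=4 (pending; pending now {b=4})
Op 6: UPDATE c=11 (pending; pending now {b=4, c=11})
Op 7: COMMIT: merged ['b', 'c'] into committed; committed now {b=4, c=11}
Op 8: UPDATE b=5 (auto-commit; committed b=5)
Op 9: BEGIN: in_txn=True, pending={}
After op 9: visible(c) = 11 (pending={}, committed={b=5, c=11})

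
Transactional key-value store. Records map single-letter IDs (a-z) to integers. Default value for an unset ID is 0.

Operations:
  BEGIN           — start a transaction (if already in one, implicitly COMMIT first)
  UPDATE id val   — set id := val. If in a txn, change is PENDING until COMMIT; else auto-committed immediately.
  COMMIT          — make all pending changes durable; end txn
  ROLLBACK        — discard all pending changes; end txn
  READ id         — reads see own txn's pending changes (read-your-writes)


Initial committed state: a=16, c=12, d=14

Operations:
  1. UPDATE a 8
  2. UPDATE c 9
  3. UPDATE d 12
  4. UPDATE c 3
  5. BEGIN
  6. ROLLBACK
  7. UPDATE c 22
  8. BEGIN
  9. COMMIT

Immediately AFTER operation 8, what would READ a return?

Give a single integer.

Initial committed: {a=16, c=12, d=14}
Op 1: UPDATE a=8 (auto-commit; committed a=8)
Op 2: UPDATE c=9 (auto-commit; committed c=9)
Op 3: UPDATE d=12 (auto-commit; committed d=12)
Op 4: UPDATE c=3 (auto-commit; committed c=3)
Op 5: BEGIN: in_txn=True, pending={}
Op 6: ROLLBACK: discarded pending []; in_txn=False
Op 7: UPDATE c=22 (auto-commit; committed c=22)
Op 8: BEGIN: in_txn=True, pending={}
After op 8: visible(a) = 8 (pending={}, committed={a=8, c=22, d=12})

Answer: 8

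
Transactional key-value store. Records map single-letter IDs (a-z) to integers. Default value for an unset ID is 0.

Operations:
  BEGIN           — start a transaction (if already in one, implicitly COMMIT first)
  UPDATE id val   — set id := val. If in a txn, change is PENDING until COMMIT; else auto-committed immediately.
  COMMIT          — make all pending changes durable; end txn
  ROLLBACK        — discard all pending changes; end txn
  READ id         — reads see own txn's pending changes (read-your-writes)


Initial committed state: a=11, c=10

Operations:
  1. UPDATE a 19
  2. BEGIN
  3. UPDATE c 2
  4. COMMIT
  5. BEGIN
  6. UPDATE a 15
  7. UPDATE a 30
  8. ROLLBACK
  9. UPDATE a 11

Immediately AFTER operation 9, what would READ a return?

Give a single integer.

Initial committed: {a=11, c=10}
Op 1: UPDATE a=19 (auto-commit; committed a=19)
Op 2: BEGIN: in_txn=True, pending={}
Op 3: UPDATE c=2 (pending; pending now {c=2})
Op 4: COMMIT: merged ['c'] into committed; committed now {a=19, c=2}
Op 5: BEGIN: in_txn=True, pending={}
Op 6: UPDATE a=15 (pending; pending now {a=15})
Op 7: UPDATE a=30 (pending; pending now {a=30})
Op 8: ROLLBACK: discarded pending ['a']; in_txn=False
Op 9: UPDATE a=11 (auto-commit; committed a=11)
After op 9: visible(a) = 11 (pending={}, committed={a=11, c=2})

Answer: 11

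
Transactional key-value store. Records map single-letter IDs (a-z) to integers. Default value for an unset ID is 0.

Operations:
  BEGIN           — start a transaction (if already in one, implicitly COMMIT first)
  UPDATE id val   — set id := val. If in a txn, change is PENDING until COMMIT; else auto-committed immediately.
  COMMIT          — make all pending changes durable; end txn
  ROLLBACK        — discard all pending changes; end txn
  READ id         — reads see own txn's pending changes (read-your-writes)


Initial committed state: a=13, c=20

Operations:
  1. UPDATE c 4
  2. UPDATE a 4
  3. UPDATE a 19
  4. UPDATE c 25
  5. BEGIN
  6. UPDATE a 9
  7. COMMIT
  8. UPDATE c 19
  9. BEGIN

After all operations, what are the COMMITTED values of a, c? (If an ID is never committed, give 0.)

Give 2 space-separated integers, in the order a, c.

Answer: 9 19

Derivation:
Initial committed: {a=13, c=20}
Op 1: UPDATE c=4 (auto-commit; committed c=4)
Op 2: UPDATE a=4 (auto-commit; committed a=4)
Op 3: UPDATE a=19 (auto-commit; committed a=19)
Op 4: UPDATE c=25 (auto-commit; committed c=25)
Op 5: BEGIN: in_txn=True, pending={}
Op 6: UPDATE a=9 (pending; pending now {a=9})
Op 7: COMMIT: merged ['a'] into committed; committed now {a=9, c=25}
Op 8: UPDATE c=19 (auto-commit; committed c=19)
Op 9: BEGIN: in_txn=True, pending={}
Final committed: {a=9, c=19}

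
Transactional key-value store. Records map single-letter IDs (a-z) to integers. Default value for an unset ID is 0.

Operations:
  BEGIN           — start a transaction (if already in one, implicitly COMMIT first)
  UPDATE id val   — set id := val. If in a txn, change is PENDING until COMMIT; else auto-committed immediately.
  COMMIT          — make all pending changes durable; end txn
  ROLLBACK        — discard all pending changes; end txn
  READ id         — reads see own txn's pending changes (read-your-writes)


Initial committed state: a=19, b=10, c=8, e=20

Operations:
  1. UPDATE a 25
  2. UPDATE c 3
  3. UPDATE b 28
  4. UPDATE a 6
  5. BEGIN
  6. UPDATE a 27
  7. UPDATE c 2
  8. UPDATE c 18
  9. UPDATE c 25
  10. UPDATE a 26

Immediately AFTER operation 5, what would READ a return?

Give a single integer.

Initial committed: {a=19, b=10, c=8, e=20}
Op 1: UPDATE a=25 (auto-commit; committed a=25)
Op 2: UPDATE c=3 (auto-commit; committed c=3)
Op 3: UPDATE b=28 (auto-commit; committed b=28)
Op 4: UPDATE a=6 (auto-commit; committed a=6)
Op 5: BEGIN: in_txn=True, pending={}
After op 5: visible(a) = 6 (pending={}, committed={a=6, b=28, c=3, e=20})

Answer: 6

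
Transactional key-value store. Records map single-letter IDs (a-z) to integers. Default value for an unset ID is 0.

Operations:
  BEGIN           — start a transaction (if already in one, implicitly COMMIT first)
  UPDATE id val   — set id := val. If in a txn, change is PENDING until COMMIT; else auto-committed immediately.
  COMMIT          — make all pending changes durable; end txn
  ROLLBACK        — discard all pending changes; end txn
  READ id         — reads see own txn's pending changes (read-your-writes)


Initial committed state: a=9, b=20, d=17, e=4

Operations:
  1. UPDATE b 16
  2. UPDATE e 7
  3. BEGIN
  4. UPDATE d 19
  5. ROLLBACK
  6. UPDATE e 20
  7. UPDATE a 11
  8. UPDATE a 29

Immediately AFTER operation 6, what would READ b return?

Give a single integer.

Initial committed: {a=9, b=20, d=17, e=4}
Op 1: UPDATE b=16 (auto-commit; committed b=16)
Op 2: UPDATE e=7 (auto-commit; committed e=7)
Op 3: BEGIN: in_txn=True, pending={}
Op 4: UPDATE d=19 (pending; pending now {d=19})
Op 5: ROLLBACK: discarded pending ['d']; in_txn=False
Op 6: UPDATE e=20 (auto-commit; committed e=20)
After op 6: visible(b) = 16 (pending={}, committed={a=9, b=16, d=17, e=20})

Answer: 16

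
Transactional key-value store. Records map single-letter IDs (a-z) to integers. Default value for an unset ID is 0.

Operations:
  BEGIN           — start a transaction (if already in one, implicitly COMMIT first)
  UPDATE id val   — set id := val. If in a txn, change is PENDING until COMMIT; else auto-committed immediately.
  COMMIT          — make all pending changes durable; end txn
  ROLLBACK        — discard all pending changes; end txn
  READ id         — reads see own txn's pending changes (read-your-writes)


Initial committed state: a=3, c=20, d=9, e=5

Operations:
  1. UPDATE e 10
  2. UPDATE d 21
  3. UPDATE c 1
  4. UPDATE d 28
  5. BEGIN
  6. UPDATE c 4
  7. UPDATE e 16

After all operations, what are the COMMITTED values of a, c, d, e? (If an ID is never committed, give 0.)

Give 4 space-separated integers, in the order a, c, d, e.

Initial committed: {a=3, c=20, d=9, e=5}
Op 1: UPDATE e=10 (auto-commit; committed e=10)
Op 2: UPDATE d=21 (auto-commit; committed d=21)
Op 3: UPDATE c=1 (auto-commit; committed c=1)
Op 4: UPDATE d=28 (auto-commit; committed d=28)
Op 5: BEGIN: in_txn=True, pending={}
Op 6: UPDATE c=4 (pending; pending now {c=4})
Op 7: UPDATE e=16 (pending; pending now {c=4, e=16})
Final committed: {a=3, c=1, d=28, e=10}

Answer: 3 1 28 10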